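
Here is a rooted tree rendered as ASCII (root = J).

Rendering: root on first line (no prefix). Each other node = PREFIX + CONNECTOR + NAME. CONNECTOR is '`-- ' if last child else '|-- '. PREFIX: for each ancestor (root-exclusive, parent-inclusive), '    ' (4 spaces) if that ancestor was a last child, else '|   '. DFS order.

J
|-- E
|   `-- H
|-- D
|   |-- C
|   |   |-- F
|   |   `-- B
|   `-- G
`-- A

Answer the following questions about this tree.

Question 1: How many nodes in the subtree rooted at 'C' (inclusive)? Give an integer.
Subtree rooted at C contains: B, C, F
Count = 3

Answer: 3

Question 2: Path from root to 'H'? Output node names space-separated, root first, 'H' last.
Answer: J E H

Derivation:
Walk down from root: J -> E -> H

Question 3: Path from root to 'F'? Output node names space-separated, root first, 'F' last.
Walk down from root: J -> D -> C -> F

Answer: J D C F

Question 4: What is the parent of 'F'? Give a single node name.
Scan adjacency: F appears as child of C

Answer: C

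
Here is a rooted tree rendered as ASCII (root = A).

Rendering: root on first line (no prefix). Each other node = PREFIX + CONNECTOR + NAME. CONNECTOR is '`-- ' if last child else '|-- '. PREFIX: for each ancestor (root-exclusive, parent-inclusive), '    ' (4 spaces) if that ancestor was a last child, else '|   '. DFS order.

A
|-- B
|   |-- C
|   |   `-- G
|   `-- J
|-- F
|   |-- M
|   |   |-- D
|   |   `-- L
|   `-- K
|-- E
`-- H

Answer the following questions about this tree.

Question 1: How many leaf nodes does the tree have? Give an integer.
Answer: 7

Derivation:
Leaves (nodes with no children): D, E, G, H, J, K, L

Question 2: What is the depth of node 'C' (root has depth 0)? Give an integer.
Answer: 2

Derivation:
Path from root to C: A -> B -> C
Depth = number of edges = 2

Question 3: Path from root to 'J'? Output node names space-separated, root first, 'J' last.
Answer: A B J

Derivation:
Walk down from root: A -> B -> J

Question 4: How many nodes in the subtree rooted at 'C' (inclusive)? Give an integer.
Subtree rooted at C contains: C, G
Count = 2

Answer: 2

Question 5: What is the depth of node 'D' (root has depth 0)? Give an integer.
Path from root to D: A -> F -> M -> D
Depth = number of edges = 3

Answer: 3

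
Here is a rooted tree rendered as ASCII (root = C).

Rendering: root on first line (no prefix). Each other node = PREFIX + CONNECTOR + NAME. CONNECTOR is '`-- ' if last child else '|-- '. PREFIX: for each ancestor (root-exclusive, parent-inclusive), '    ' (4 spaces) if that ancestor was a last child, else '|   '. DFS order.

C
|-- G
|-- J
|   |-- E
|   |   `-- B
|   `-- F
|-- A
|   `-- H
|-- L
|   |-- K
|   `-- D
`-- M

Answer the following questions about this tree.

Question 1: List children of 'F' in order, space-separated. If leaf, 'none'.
Node F's children (from adjacency): (leaf)

Answer: none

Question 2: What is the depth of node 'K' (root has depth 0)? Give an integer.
Answer: 2

Derivation:
Path from root to K: C -> L -> K
Depth = number of edges = 2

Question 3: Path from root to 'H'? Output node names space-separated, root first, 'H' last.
Walk down from root: C -> A -> H

Answer: C A H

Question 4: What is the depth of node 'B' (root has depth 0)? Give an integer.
Path from root to B: C -> J -> E -> B
Depth = number of edges = 3

Answer: 3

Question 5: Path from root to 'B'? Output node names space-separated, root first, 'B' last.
Answer: C J E B

Derivation:
Walk down from root: C -> J -> E -> B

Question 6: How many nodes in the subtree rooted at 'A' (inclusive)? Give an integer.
Subtree rooted at A contains: A, H
Count = 2

Answer: 2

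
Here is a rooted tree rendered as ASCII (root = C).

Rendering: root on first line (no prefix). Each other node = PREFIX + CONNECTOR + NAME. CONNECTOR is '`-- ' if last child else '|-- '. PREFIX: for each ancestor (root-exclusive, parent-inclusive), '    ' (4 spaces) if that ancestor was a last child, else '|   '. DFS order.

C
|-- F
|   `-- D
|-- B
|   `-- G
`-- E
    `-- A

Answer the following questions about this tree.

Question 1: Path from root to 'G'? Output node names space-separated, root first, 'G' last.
Answer: C B G

Derivation:
Walk down from root: C -> B -> G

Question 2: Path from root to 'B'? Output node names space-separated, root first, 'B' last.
Answer: C B

Derivation:
Walk down from root: C -> B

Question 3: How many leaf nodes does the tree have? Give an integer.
Leaves (nodes with no children): A, D, G

Answer: 3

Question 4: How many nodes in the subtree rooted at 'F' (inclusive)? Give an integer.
Subtree rooted at F contains: D, F
Count = 2

Answer: 2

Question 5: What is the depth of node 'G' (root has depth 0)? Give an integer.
Path from root to G: C -> B -> G
Depth = number of edges = 2

Answer: 2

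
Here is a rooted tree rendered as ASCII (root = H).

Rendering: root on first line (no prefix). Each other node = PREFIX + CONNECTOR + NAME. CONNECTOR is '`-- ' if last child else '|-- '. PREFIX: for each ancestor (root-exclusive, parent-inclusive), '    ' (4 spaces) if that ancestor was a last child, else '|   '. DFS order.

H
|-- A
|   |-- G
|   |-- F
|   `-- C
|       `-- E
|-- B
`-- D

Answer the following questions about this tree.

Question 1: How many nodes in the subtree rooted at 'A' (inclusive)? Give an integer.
Subtree rooted at A contains: A, C, E, F, G
Count = 5

Answer: 5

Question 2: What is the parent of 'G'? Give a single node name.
Scan adjacency: G appears as child of A

Answer: A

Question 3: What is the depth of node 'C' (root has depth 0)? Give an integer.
Answer: 2

Derivation:
Path from root to C: H -> A -> C
Depth = number of edges = 2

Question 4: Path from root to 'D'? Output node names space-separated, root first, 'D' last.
Answer: H D

Derivation:
Walk down from root: H -> D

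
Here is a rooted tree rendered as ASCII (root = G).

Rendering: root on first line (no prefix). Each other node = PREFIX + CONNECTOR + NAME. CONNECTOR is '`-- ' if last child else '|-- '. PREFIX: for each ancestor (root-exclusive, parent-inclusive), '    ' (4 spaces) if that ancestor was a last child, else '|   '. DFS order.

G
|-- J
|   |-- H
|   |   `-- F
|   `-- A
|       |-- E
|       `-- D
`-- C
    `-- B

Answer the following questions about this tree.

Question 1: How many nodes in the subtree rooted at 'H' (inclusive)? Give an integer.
Answer: 2

Derivation:
Subtree rooted at H contains: F, H
Count = 2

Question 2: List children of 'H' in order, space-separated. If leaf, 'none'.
Answer: F

Derivation:
Node H's children (from adjacency): F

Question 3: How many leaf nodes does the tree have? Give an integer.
Leaves (nodes with no children): B, D, E, F

Answer: 4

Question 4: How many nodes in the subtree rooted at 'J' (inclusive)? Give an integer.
Subtree rooted at J contains: A, D, E, F, H, J
Count = 6

Answer: 6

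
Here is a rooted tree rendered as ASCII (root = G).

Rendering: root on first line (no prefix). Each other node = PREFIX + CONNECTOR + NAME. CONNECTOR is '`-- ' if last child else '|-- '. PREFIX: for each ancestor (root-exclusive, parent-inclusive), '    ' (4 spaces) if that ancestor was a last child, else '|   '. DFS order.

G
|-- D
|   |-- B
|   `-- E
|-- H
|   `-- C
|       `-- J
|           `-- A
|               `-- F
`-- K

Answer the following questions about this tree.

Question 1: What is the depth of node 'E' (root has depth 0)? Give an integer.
Path from root to E: G -> D -> E
Depth = number of edges = 2

Answer: 2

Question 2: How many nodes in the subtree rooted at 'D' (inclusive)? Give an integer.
Subtree rooted at D contains: B, D, E
Count = 3

Answer: 3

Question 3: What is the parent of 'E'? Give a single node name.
Answer: D

Derivation:
Scan adjacency: E appears as child of D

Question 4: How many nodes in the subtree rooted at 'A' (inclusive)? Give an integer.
Subtree rooted at A contains: A, F
Count = 2

Answer: 2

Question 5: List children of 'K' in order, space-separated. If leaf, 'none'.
Node K's children (from adjacency): (leaf)

Answer: none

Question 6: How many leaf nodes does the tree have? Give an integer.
Leaves (nodes with no children): B, E, F, K

Answer: 4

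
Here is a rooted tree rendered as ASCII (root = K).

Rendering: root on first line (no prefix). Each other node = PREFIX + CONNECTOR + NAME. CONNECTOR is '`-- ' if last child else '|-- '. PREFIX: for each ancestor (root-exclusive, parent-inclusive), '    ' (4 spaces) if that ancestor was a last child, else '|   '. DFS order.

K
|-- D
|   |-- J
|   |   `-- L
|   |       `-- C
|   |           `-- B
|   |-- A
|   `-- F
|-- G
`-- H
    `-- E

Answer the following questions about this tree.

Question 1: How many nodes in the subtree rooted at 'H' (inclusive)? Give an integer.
Answer: 2

Derivation:
Subtree rooted at H contains: E, H
Count = 2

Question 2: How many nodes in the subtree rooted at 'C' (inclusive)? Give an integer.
Answer: 2

Derivation:
Subtree rooted at C contains: B, C
Count = 2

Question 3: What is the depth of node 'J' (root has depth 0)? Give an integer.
Answer: 2

Derivation:
Path from root to J: K -> D -> J
Depth = number of edges = 2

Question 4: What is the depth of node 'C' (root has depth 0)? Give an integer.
Answer: 4

Derivation:
Path from root to C: K -> D -> J -> L -> C
Depth = number of edges = 4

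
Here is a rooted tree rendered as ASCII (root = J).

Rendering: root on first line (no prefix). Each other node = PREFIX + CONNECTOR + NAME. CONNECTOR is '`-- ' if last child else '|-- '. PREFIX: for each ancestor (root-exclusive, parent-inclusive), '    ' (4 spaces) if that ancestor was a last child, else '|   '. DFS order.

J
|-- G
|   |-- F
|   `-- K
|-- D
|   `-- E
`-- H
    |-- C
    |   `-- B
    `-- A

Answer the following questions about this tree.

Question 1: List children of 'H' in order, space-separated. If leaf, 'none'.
Node H's children (from adjacency): C, A

Answer: C A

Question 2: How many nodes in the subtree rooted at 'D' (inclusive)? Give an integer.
Subtree rooted at D contains: D, E
Count = 2

Answer: 2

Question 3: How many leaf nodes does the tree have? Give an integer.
Answer: 5

Derivation:
Leaves (nodes with no children): A, B, E, F, K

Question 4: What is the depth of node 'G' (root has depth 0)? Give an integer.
Answer: 1

Derivation:
Path from root to G: J -> G
Depth = number of edges = 1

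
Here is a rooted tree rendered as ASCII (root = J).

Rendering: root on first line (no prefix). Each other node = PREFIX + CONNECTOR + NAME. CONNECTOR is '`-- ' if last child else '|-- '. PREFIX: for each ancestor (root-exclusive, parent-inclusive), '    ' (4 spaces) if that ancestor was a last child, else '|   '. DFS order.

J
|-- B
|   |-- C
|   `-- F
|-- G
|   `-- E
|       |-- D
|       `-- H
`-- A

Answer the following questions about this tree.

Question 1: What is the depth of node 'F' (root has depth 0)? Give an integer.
Path from root to F: J -> B -> F
Depth = number of edges = 2

Answer: 2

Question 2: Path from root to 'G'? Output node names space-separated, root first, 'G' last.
Answer: J G

Derivation:
Walk down from root: J -> G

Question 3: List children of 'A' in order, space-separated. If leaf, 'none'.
Node A's children (from adjacency): (leaf)

Answer: none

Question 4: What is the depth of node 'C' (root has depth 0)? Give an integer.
Path from root to C: J -> B -> C
Depth = number of edges = 2

Answer: 2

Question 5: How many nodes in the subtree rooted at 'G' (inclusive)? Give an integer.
Answer: 4

Derivation:
Subtree rooted at G contains: D, E, G, H
Count = 4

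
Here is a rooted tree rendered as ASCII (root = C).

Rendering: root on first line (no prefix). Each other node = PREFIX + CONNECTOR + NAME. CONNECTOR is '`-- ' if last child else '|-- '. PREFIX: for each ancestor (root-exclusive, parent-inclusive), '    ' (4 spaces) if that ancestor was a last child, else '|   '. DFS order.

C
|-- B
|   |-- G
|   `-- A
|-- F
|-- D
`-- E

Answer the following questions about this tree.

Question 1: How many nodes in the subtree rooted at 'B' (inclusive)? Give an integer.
Subtree rooted at B contains: A, B, G
Count = 3

Answer: 3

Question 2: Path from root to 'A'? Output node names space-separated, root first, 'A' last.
Walk down from root: C -> B -> A

Answer: C B A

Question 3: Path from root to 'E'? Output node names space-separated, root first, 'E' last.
Answer: C E

Derivation:
Walk down from root: C -> E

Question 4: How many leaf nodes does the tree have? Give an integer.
Leaves (nodes with no children): A, D, E, F, G

Answer: 5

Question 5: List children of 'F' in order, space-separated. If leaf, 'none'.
Answer: none

Derivation:
Node F's children (from adjacency): (leaf)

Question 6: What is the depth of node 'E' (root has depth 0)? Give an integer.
Answer: 1

Derivation:
Path from root to E: C -> E
Depth = number of edges = 1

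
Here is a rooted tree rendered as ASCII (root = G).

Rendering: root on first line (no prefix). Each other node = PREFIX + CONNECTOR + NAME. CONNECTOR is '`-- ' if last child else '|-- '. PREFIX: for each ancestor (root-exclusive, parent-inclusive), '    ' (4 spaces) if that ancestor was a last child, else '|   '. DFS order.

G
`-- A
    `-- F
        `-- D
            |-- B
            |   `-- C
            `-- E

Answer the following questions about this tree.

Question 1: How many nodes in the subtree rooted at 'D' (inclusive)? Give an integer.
Answer: 4

Derivation:
Subtree rooted at D contains: B, C, D, E
Count = 4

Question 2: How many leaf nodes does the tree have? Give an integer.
Answer: 2

Derivation:
Leaves (nodes with no children): C, E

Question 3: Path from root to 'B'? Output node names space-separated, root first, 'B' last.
Answer: G A F D B

Derivation:
Walk down from root: G -> A -> F -> D -> B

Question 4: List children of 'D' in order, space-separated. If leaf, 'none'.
Answer: B E

Derivation:
Node D's children (from adjacency): B, E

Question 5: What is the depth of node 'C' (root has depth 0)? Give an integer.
Path from root to C: G -> A -> F -> D -> B -> C
Depth = number of edges = 5

Answer: 5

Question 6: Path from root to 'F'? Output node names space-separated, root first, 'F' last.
Walk down from root: G -> A -> F

Answer: G A F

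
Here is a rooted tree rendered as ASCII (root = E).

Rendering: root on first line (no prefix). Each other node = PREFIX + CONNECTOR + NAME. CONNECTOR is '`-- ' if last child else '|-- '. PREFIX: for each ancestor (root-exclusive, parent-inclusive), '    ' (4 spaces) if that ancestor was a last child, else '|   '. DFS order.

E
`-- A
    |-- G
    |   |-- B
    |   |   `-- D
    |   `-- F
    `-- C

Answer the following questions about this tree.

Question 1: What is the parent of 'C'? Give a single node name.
Answer: A

Derivation:
Scan adjacency: C appears as child of A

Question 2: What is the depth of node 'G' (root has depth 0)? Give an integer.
Path from root to G: E -> A -> G
Depth = number of edges = 2

Answer: 2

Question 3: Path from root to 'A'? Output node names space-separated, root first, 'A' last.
Walk down from root: E -> A

Answer: E A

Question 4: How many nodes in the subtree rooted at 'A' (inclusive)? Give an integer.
Subtree rooted at A contains: A, B, C, D, F, G
Count = 6

Answer: 6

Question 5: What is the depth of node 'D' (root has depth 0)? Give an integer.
Answer: 4

Derivation:
Path from root to D: E -> A -> G -> B -> D
Depth = number of edges = 4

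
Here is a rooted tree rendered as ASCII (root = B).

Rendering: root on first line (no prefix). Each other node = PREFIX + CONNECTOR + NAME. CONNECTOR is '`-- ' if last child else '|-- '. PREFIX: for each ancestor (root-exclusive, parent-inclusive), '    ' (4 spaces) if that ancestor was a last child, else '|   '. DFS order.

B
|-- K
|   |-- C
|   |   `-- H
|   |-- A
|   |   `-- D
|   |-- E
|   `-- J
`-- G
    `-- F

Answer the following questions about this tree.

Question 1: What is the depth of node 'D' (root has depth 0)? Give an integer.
Path from root to D: B -> K -> A -> D
Depth = number of edges = 3

Answer: 3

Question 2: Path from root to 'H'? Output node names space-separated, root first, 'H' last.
Answer: B K C H

Derivation:
Walk down from root: B -> K -> C -> H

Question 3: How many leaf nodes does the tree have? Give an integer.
Leaves (nodes with no children): D, E, F, H, J

Answer: 5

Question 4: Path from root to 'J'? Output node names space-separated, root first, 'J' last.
Walk down from root: B -> K -> J

Answer: B K J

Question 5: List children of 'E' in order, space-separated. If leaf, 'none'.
Node E's children (from adjacency): (leaf)

Answer: none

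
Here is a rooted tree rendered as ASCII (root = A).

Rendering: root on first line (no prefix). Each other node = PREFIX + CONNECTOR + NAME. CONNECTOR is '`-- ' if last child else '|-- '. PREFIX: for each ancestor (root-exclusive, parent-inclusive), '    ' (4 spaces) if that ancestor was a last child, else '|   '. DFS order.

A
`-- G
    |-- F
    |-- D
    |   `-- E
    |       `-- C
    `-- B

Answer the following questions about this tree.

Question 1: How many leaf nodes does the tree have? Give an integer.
Leaves (nodes with no children): B, C, F

Answer: 3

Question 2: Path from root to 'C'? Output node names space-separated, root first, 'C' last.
Walk down from root: A -> G -> D -> E -> C

Answer: A G D E C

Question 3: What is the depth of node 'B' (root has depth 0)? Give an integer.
Path from root to B: A -> G -> B
Depth = number of edges = 2

Answer: 2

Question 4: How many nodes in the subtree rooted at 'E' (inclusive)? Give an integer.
Subtree rooted at E contains: C, E
Count = 2

Answer: 2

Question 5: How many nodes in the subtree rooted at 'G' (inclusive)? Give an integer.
Answer: 6

Derivation:
Subtree rooted at G contains: B, C, D, E, F, G
Count = 6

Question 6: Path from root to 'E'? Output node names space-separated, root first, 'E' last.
Answer: A G D E

Derivation:
Walk down from root: A -> G -> D -> E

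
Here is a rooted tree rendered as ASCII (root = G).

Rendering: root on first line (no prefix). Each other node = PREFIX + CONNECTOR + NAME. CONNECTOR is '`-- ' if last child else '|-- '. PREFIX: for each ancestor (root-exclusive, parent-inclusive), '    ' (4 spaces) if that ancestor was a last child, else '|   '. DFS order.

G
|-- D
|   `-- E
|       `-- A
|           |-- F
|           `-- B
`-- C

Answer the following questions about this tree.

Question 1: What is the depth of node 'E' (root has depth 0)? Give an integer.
Answer: 2

Derivation:
Path from root to E: G -> D -> E
Depth = number of edges = 2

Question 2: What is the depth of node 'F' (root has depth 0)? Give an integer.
Answer: 4

Derivation:
Path from root to F: G -> D -> E -> A -> F
Depth = number of edges = 4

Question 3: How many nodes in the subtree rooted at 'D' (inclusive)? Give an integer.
Answer: 5

Derivation:
Subtree rooted at D contains: A, B, D, E, F
Count = 5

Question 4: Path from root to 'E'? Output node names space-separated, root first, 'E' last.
Walk down from root: G -> D -> E

Answer: G D E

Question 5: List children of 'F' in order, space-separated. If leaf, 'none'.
Node F's children (from adjacency): (leaf)

Answer: none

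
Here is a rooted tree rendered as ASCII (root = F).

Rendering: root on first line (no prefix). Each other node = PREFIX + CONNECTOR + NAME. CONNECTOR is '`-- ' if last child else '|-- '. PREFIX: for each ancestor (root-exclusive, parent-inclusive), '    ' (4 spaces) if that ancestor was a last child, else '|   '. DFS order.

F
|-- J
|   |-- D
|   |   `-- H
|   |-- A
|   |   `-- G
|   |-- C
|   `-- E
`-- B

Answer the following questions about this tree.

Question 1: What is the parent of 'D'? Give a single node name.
Answer: J

Derivation:
Scan adjacency: D appears as child of J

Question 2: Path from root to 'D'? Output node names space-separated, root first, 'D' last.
Answer: F J D

Derivation:
Walk down from root: F -> J -> D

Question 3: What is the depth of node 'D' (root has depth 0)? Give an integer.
Answer: 2

Derivation:
Path from root to D: F -> J -> D
Depth = number of edges = 2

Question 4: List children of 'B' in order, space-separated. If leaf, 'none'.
Answer: none

Derivation:
Node B's children (from adjacency): (leaf)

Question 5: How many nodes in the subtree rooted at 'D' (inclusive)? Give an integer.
Answer: 2

Derivation:
Subtree rooted at D contains: D, H
Count = 2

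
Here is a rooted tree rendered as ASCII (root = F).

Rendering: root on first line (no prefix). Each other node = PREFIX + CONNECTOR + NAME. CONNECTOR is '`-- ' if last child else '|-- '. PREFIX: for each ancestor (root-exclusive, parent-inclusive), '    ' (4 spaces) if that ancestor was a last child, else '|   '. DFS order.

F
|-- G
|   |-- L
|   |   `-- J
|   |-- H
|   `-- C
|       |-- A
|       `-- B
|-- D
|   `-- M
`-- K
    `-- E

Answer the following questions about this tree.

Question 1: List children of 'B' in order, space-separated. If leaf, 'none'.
Answer: none

Derivation:
Node B's children (from adjacency): (leaf)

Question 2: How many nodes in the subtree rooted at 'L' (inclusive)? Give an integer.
Answer: 2

Derivation:
Subtree rooted at L contains: J, L
Count = 2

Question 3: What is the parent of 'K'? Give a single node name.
Scan adjacency: K appears as child of F

Answer: F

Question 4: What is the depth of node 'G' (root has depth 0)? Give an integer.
Path from root to G: F -> G
Depth = number of edges = 1

Answer: 1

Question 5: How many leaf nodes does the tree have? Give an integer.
Answer: 6

Derivation:
Leaves (nodes with no children): A, B, E, H, J, M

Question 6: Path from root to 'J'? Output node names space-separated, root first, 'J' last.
Answer: F G L J

Derivation:
Walk down from root: F -> G -> L -> J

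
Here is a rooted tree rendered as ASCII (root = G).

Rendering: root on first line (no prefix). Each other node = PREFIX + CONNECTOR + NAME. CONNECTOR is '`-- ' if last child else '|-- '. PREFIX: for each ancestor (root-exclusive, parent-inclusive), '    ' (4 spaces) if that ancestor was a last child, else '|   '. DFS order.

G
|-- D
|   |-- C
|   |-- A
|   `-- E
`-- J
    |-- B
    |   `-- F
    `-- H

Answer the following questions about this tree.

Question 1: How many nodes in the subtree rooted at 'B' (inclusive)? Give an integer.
Subtree rooted at B contains: B, F
Count = 2

Answer: 2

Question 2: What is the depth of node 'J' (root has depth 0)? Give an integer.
Path from root to J: G -> J
Depth = number of edges = 1

Answer: 1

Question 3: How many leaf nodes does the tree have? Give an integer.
Answer: 5

Derivation:
Leaves (nodes with no children): A, C, E, F, H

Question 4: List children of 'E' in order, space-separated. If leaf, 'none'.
Node E's children (from adjacency): (leaf)

Answer: none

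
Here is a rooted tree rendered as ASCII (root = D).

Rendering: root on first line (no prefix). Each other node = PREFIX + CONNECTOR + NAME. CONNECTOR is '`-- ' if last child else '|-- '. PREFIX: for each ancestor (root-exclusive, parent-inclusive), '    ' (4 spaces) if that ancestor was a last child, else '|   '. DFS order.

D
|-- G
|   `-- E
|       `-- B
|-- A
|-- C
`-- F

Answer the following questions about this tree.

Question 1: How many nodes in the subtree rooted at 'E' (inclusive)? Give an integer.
Subtree rooted at E contains: B, E
Count = 2

Answer: 2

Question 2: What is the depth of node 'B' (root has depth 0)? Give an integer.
Path from root to B: D -> G -> E -> B
Depth = number of edges = 3

Answer: 3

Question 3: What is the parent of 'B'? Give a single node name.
Scan adjacency: B appears as child of E

Answer: E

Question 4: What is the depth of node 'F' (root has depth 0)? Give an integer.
Path from root to F: D -> F
Depth = number of edges = 1

Answer: 1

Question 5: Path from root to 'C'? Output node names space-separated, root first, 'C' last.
Walk down from root: D -> C

Answer: D C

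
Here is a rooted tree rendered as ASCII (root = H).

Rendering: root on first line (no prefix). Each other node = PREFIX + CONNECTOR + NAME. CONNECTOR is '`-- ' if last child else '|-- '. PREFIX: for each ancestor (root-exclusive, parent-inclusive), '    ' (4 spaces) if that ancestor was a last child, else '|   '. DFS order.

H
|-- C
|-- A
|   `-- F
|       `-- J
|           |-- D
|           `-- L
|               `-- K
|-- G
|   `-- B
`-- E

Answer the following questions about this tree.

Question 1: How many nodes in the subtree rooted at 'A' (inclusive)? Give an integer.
Subtree rooted at A contains: A, D, F, J, K, L
Count = 6

Answer: 6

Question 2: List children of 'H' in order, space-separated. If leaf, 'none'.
Node H's children (from adjacency): C, A, G, E

Answer: C A G E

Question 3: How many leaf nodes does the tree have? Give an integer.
Leaves (nodes with no children): B, C, D, E, K

Answer: 5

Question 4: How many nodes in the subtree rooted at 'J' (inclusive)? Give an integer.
Answer: 4

Derivation:
Subtree rooted at J contains: D, J, K, L
Count = 4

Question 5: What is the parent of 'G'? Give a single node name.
Scan adjacency: G appears as child of H

Answer: H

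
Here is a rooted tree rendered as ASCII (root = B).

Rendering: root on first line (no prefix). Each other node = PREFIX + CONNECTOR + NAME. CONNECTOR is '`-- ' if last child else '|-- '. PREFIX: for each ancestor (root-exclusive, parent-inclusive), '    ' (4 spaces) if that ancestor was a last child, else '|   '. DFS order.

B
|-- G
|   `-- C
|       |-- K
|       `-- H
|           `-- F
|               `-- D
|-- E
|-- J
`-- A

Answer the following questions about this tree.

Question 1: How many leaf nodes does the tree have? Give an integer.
Answer: 5

Derivation:
Leaves (nodes with no children): A, D, E, J, K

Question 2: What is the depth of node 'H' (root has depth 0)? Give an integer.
Answer: 3

Derivation:
Path from root to H: B -> G -> C -> H
Depth = number of edges = 3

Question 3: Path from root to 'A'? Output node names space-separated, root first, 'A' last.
Walk down from root: B -> A

Answer: B A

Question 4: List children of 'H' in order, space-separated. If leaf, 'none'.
Node H's children (from adjacency): F

Answer: F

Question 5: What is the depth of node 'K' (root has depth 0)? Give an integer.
Path from root to K: B -> G -> C -> K
Depth = number of edges = 3

Answer: 3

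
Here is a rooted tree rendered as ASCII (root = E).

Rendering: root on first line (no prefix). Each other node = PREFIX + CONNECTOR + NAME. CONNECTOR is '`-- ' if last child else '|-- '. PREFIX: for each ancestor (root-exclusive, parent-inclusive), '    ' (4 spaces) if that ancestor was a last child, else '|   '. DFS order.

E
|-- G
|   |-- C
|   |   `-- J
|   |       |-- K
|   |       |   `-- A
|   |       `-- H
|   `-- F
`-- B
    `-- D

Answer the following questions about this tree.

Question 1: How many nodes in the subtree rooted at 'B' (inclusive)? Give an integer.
Subtree rooted at B contains: B, D
Count = 2

Answer: 2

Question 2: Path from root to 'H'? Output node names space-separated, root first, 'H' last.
Walk down from root: E -> G -> C -> J -> H

Answer: E G C J H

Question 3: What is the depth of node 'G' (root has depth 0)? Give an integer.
Answer: 1

Derivation:
Path from root to G: E -> G
Depth = number of edges = 1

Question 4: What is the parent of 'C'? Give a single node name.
Scan adjacency: C appears as child of G

Answer: G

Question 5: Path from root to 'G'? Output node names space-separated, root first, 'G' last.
Answer: E G

Derivation:
Walk down from root: E -> G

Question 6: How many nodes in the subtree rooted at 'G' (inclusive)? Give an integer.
Subtree rooted at G contains: A, C, F, G, H, J, K
Count = 7

Answer: 7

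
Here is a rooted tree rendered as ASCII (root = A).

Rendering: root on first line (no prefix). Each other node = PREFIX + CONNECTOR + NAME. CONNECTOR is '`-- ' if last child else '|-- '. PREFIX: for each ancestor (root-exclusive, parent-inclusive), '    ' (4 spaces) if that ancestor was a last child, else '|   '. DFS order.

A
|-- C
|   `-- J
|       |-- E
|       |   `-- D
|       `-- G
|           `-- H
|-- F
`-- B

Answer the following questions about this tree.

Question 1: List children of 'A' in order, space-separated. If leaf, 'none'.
Answer: C F B

Derivation:
Node A's children (from adjacency): C, F, B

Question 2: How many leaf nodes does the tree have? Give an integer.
Answer: 4

Derivation:
Leaves (nodes with no children): B, D, F, H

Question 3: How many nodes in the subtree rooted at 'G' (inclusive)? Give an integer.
Answer: 2

Derivation:
Subtree rooted at G contains: G, H
Count = 2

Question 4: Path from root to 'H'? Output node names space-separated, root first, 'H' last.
Answer: A C J G H

Derivation:
Walk down from root: A -> C -> J -> G -> H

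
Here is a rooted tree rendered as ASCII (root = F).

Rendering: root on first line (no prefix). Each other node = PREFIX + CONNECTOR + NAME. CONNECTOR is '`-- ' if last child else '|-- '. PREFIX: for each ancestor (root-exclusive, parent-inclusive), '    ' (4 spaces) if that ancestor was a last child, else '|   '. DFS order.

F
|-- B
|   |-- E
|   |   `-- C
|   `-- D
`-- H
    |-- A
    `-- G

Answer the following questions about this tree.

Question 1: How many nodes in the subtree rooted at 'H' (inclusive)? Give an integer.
Answer: 3

Derivation:
Subtree rooted at H contains: A, G, H
Count = 3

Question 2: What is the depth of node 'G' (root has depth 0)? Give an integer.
Answer: 2

Derivation:
Path from root to G: F -> H -> G
Depth = number of edges = 2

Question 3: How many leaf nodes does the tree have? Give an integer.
Answer: 4

Derivation:
Leaves (nodes with no children): A, C, D, G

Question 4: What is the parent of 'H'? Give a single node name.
Answer: F

Derivation:
Scan adjacency: H appears as child of F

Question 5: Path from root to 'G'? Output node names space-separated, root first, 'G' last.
Walk down from root: F -> H -> G

Answer: F H G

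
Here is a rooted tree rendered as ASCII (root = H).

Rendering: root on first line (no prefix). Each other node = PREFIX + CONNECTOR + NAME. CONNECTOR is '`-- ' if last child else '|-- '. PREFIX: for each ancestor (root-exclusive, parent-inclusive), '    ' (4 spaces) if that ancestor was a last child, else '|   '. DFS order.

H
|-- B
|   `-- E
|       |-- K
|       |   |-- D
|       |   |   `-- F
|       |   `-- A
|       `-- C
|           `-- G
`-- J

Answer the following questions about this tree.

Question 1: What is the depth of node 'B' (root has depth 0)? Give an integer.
Answer: 1

Derivation:
Path from root to B: H -> B
Depth = number of edges = 1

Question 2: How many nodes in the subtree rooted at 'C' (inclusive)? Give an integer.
Answer: 2

Derivation:
Subtree rooted at C contains: C, G
Count = 2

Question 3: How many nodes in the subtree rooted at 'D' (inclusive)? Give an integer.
Subtree rooted at D contains: D, F
Count = 2

Answer: 2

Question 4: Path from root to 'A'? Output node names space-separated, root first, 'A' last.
Walk down from root: H -> B -> E -> K -> A

Answer: H B E K A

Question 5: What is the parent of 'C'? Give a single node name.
Scan adjacency: C appears as child of E

Answer: E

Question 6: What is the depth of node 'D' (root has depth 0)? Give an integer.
Path from root to D: H -> B -> E -> K -> D
Depth = number of edges = 4

Answer: 4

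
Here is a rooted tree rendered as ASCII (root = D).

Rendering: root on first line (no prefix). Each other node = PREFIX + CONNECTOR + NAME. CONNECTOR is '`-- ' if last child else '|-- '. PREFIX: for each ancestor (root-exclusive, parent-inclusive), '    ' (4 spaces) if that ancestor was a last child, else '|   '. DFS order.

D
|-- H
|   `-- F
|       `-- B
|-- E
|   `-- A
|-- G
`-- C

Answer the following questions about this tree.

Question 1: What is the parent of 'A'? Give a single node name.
Answer: E

Derivation:
Scan adjacency: A appears as child of E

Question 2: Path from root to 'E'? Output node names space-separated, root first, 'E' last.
Answer: D E

Derivation:
Walk down from root: D -> E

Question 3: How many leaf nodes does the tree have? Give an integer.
Leaves (nodes with no children): A, B, C, G

Answer: 4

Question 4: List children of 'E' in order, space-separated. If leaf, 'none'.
Node E's children (from adjacency): A

Answer: A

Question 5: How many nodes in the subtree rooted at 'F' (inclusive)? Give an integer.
Answer: 2

Derivation:
Subtree rooted at F contains: B, F
Count = 2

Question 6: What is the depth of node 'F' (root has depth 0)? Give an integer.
Path from root to F: D -> H -> F
Depth = number of edges = 2

Answer: 2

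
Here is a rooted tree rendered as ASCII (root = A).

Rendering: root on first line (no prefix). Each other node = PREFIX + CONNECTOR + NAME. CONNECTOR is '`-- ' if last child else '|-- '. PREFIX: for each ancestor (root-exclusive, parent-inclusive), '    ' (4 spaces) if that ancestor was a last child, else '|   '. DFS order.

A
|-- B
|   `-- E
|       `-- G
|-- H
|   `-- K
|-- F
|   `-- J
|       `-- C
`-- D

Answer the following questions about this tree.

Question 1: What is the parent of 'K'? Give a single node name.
Answer: H

Derivation:
Scan adjacency: K appears as child of H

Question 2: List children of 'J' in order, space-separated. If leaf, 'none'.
Answer: C

Derivation:
Node J's children (from adjacency): C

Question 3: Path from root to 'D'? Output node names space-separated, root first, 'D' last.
Answer: A D

Derivation:
Walk down from root: A -> D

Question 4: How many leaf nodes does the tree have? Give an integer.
Answer: 4

Derivation:
Leaves (nodes with no children): C, D, G, K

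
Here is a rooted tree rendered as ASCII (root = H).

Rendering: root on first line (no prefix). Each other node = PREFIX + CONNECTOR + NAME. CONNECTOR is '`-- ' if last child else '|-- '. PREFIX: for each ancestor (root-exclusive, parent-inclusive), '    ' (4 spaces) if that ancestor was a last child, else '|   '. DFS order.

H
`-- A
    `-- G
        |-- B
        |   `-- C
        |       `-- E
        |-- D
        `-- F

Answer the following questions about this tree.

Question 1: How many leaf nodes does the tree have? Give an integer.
Answer: 3

Derivation:
Leaves (nodes with no children): D, E, F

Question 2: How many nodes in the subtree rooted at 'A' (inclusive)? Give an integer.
Answer: 7

Derivation:
Subtree rooted at A contains: A, B, C, D, E, F, G
Count = 7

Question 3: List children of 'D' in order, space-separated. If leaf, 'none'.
Answer: none

Derivation:
Node D's children (from adjacency): (leaf)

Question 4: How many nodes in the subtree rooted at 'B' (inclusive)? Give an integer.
Subtree rooted at B contains: B, C, E
Count = 3

Answer: 3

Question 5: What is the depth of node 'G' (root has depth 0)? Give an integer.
Answer: 2

Derivation:
Path from root to G: H -> A -> G
Depth = number of edges = 2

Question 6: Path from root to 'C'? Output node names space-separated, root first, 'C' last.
Answer: H A G B C

Derivation:
Walk down from root: H -> A -> G -> B -> C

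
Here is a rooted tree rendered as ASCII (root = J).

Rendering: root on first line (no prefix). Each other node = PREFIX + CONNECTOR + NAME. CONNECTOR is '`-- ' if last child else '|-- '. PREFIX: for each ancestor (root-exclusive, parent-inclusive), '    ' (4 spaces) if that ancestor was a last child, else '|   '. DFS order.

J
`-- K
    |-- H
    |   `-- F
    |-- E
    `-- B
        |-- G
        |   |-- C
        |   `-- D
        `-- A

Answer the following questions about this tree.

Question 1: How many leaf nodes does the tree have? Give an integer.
Answer: 5

Derivation:
Leaves (nodes with no children): A, C, D, E, F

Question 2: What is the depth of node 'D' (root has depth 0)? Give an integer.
Path from root to D: J -> K -> B -> G -> D
Depth = number of edges = 4

Answer: 4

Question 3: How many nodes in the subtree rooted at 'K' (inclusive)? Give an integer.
Answer: 9

Derivation:
Subtree rooted at K contains: A, B, C, D, E, F, G, H, K
Count = 9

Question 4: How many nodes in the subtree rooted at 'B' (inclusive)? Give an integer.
Subtree rooted at B contains: A, B, C, D, G
Count = 5

Answer: 5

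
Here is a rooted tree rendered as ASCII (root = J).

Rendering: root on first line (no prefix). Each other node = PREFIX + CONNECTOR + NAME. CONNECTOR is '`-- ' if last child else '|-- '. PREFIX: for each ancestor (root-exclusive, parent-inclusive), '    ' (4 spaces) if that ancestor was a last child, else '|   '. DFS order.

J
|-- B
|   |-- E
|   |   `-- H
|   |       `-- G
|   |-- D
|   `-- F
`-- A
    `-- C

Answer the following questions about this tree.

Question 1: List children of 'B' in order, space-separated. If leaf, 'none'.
Node B's children (from adjacency): E, D, F

Answer: E D F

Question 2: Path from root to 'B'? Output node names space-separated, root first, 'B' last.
Answer: J B

Derivation:
Walk down from root: J -> B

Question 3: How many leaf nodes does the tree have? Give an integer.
Leaves (nodes with no children): C, D, F, G

Answer: 4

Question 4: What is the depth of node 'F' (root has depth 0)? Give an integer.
Path from root to F: J -> B -> F
Depth = number of edges = 2

Answer: 2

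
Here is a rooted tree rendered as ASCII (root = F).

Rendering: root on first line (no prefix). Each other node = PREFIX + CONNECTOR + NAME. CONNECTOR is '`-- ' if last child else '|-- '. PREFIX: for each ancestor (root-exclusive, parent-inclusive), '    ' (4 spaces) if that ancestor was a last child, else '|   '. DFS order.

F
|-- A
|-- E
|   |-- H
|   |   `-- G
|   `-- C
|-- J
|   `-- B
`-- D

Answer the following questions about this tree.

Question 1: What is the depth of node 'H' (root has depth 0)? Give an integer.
Path from root to H: F -> E -> H
Depth = number of edges = 2

Answer: 2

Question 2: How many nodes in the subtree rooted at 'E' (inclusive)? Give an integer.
Subtree rooted at E contains: C, E, G, H
Count = 4

Answer: 4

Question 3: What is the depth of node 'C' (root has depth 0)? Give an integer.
Path from root to C: F -> E -> C
Depth = number of edges = 2

Answer: 2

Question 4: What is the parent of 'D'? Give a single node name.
Scan adjacency: D appears as child of F

Answer: F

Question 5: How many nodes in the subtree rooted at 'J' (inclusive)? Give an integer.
Answer: 2

Derivation:
Subtree rooted at J contains: B, J
Count = 2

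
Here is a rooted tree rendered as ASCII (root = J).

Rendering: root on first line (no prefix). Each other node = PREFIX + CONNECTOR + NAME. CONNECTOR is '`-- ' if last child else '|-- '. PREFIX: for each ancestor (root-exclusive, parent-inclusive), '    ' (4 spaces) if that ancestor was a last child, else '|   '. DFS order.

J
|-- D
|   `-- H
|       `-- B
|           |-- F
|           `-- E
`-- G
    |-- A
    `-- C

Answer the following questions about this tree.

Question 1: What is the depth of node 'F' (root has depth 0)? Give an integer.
Answer: 4

Derivation:
Path from root to F: J -> D -> H -> B -> F
Depth = number of edges = 4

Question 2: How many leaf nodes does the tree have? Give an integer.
Leaves (nodes with no children): A, C, E, F

Answer: 4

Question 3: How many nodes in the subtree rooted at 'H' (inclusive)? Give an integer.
Subtree rooted at H contains: B, E, F, H
Count = 4

Answer: 4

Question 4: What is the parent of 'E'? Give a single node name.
Answer: B

Derivation:
Scan adjacency: E appears as child of B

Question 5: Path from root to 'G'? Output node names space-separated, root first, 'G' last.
Answer: J G

Derivation:
Walk down from root: J -> G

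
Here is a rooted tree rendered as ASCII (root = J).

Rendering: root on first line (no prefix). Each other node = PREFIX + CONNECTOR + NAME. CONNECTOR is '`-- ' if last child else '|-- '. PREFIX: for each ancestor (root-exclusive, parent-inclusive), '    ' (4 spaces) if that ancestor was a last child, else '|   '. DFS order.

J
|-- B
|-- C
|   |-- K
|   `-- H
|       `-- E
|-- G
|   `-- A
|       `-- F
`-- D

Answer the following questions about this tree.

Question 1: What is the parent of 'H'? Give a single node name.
Scan adjacency: H appears as child of C

Answer: C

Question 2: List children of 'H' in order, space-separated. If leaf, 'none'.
Node H's children (from adjacency): E

Answer: E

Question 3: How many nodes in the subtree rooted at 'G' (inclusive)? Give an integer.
Subtree rooted at G contains: A, F, G
Count = 3

Answer: 3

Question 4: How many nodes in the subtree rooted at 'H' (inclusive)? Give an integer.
Answer: 2

Derivation:
Subtree rooted at H contains: E, H
Count = 2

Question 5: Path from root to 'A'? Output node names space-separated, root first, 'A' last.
Answer: J G A

Derivation:
Walk down from root: J -> G -> A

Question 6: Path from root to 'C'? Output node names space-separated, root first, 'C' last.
Walk down from root: J -> C

Answer: J C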